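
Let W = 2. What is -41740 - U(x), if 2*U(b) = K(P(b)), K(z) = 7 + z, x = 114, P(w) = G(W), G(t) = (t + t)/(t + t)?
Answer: -41744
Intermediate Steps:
G(t) = 1 (G(t) = (2*t)/((2*t)) = (2*t)*(1/(2*t)) = 1)
P(w) = 1
U(b) = 4 (U(b) = (7 + 1)/2 = (½)*8 = 4)
-41740 - U(x) = -41740 - 1*4 = -41740 - 4 = -41744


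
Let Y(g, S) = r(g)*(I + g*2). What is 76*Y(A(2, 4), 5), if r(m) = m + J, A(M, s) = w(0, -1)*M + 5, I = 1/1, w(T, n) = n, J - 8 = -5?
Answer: 3192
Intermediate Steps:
J = 3 (J = 8 - 5 = 3)
I = 1
A(M, s) = 5 - M (A(M, s) = -M + 5 = 5 - M)
r(m) = 3 + m (r(m) = m + 3 = 3 + m)
Y(g, S) = (1 + 2*g)*(3 + g) (Y(g, S) = (3 + g)*(1 + g*2) = (3 + g)*(1 + 2*g) = (1 + 2*g)*(3 + g))
76*Y(A(2, 4), 5) = 76*((1 + 2*(5 - 1*2))*(3 + (5 - 1*2))) = 76*((1 + 2*(5 - 2))*(3 + (5 - 2))) = 76*((1 + 2*3)*(3 + 3)) = 76*((1 + 6)*6) = 76*(7*6) = 76*42 = 3192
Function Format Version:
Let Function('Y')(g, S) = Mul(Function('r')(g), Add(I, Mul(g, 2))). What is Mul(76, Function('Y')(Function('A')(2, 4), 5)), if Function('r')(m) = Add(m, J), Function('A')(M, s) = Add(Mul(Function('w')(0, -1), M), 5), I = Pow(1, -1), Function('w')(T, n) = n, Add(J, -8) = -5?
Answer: 3192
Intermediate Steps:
J = 3 (J = Add(8, -5) = 3)
I = 1
Function('A')(M, s) = Add(5, Mul(-1, M)) (Function('A')(M, s) = Add(Mul(-1, M), 5) = Add(5, Mul(-1, M)))
Function('r')(m) = Add(3, m) (Function('r')(m) = Add(m, 3) = Add(3, m))
Function('Y')(g, S) = Mul(Add(1, Mul(2, g)), Add(3, g)) (Function('Y')(g, S) = Mul(Add(3, g), Add(1, Mul(g, 2))) = Mul(Add(3, g), Add(1, Mul(2, g))) = Mul(Add(1, Mul(2, g)), Add(3, g)))
Mul(76, Function('Y')(Function('A')(2, 4), 5)) = Mul(76, Mul(Add(1, Mul(2, Add(5, Mul(-1, 2)))), Add(3, Add(5, Mul(-1, 2))))) = Mul(76, Mul(Add(1, Mul(2, Add(5, -2))), Add(3, Add(5, -2)))) = Mul(76, Mul(Add(1, Mul(2, 3)), Add(3, 3))) = Mul(76, Mul(Add(1, 6), 6)) = Mul(76, Mul(7, 6)) = Mul(76, 42) = 3192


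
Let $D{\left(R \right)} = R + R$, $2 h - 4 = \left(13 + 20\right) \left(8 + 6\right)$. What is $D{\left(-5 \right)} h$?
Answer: $-2330$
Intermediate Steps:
$h = 233$ ($h = 2 + \frac{\left(13 + 20\right) \left(8 + 6\right)}{2} = 2 + \frac{33 \cdot 14}{2} = 2 + \frac{1}{2} \cdot 462 = 2 + 231 = 233$)
$D{\left(R \right)} = 2 R$
$D{\left(-5 \right)} h = 2 \left(-5\right) 233 = \left(-10\right) 233 = -2330$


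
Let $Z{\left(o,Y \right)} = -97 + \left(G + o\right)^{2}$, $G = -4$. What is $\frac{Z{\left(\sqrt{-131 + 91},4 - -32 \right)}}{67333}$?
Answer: $- \frac{121}{67333} - \frac{16 i \sqrt{10}}{67333} \approx -0.001797 - 0.00075144 i$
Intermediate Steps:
$Z{\left(o,Y \right)} = -97 + \left(-4 + o\right)^{2}$
$\frac{Z{\left(\sqrt{-131 + 91},4 - -32 \right)}}{67333} = \frac{-97 + \left(-4 + \sqrt{-131 + 91}\right)^{2}}{67333} = \left(-97 + \left(-4 + \sqrt{-40}\right)^{2}\right) \frac{1}{67333} = \left(-97 + \left(-4 + 2 i \sqrt{10}\right)^{2}\right) \frac{1}{67333} = - \frac{97}{67333} + \frac{\left(-4 + 2 i \sqrt{10}\right)^{2}}{67333}$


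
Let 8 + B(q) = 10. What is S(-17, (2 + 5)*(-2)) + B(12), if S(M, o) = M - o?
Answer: -1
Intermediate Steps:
B(q) = 2 (B(q) = -8 + 10 = 2)
S(-17, (2 + 5)*(-2)) + B(12) = (-17 - (2 + 5)*(-2)) + 2 = (-17 - 7*(-2)) + 2 = (-17 - 1*(-14)) + 2 = (-17 + 14) + 2 = -3 + 2 = -1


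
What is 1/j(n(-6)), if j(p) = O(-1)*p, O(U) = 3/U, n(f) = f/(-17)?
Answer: -17/18 ≈ -0.94444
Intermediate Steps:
n(f) = -f/17 (n(f) = f*(-1/17) = -f/17)
j(p) = -3*p (j(p) = (3/(-1))*p = (3*(-1))*p = -3*p)
1/j(n(-6)) = 1/(-(-3)*(-6)/17) = 1/(-3*6/17) = 1/(-18/17) = -17/18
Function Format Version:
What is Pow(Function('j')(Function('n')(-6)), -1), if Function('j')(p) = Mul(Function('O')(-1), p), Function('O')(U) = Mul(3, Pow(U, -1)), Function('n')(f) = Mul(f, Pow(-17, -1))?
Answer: Rational(-17, 18) ≈ -0.94444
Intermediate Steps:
Function('n')(f) = Mul(Rational(-1, 17), f) (Function('n')(f) = Mul(f, Rational(-1, 17)) = Mul(Rational(-1, 17), f))
Function('j')(p) = Mul(-3, p) (Function('j')(p) = Mul(Mul(3, Pow(-1, -1)), p) = Mul(Mul(3, -1), p) = Mul(-3, p))
Pow(Function('j')(Function('n')(-6)), -1) = Pow(Mul(-3, Mul(Rational(-1, 17), -6)), -1) = Pow(Mul(-3, Rational(6, 17)), -1) = Pow(Rational(-18, 17), -1) = Rational(-17, 18)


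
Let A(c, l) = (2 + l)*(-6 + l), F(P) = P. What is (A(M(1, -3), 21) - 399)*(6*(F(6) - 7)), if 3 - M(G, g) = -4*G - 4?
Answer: 324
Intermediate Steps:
M(G, g) = 7 + 4*G (M(G, g) = 3 - (-4*G - 4) = 3 - (-4 - 4*G) = 3 + (4 + 4*G) = 7 + 4*G)
A(c, l) = (-6 + l)*(2 + l)
(A(M(1, -3), 21) - 399)*(6*(F(6) - 7)) = ((-12 + 21² - 4*21) - 399)*(6*(6 - 7)) = ((-12 + 441 - 84) - 399)*(6*(-1)) = (345 - 399)*(-6) = -54*(-6) = 324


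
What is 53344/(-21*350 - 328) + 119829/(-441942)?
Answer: -4082500185/565538446 ≈ -7.2188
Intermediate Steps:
53344/(-21*350 - 328) + 119829/(-441942) = 53344/(-7350 - 328) + 119829*(-1/441942) = 53344/(-7678) - 39943/147314 = 53344*(-1/7678) - 39943/147314 = -26672/3839 - 39943/147314 = -4082500185/565538446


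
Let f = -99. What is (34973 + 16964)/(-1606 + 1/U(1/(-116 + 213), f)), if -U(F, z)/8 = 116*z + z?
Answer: -4812690168/148818383 ≈ -32.339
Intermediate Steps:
U(F, z) = -936*z (U(F, z) = -8*(116*z + z) = -936*z)
(34973 + 16964)/(-1606 + 1/U(1/(-116 + 213), f)) = (34973 + 16964)/(-1606 + 1/(-936*(-99))) = 51937/(-1606 + 1/92664) = 51937/(-148818383/92664) = 51937*(-92664/148818383) = -4812690168/148818383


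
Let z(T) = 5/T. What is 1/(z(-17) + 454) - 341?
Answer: -2630116/7713 ≈ -341.00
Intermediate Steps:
1/(z(-17) + 454) - 341 = 1/(5/(-17) + 454) - 341 = 1/(5*(-1/17) + 454) - 341 = 1/(-5/17 + 454) - 341 = 1/(7713/17) - 341 = 17/7713 - 341 = -2630116/7713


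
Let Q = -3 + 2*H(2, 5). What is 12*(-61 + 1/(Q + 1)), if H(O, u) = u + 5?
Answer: -2194/3 ≈ -731.33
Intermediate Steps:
H(O, u) = 5 + u
Q = 17 (Q = -3 + 2*(5 + 5) = -3 + 2*10 = -3 + 20 = 17)
12*(-61 + 1/(Q + 1)) = 12*(-61 + 1/(17 + 1)) = 12*(-61 + 1/18) = 12*(-1097/18) = -2194/3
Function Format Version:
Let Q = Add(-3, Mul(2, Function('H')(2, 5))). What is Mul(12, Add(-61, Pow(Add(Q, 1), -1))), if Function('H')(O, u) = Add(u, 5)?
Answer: Rational(-2194, 3) ≈ -731.33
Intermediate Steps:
Function('H')(O, u) = Add(5, u)
Q = 17 (Q = Add(-3, Mul(2, Add(5, 5))) = Add(-3, Mul(2, 10)) = Add(-3, 20) = 17)
Mul(12, Add(-61, Pow(Add(Q, 1), -1))) = Mul(12, Add(-61, Pow(Add(17, 1), -1))) = Mul(12, Add(-61, Pow(18, -1))) = Mul(12, Add(-61, Rational(1, 18))) = Mul(12, Rational(-1097, 18)) = Rational(-2194, 3)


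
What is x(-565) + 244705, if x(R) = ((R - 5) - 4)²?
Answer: 574181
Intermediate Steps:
x(R) = (-9 + R)² (x(R) = ((-5 + R) - 4)² = (-9 + R)²)
x(-565) + 244705 = (-9 - 565)² + 244705 = (-574)² + 244705 = 329476 + 244705 = 574181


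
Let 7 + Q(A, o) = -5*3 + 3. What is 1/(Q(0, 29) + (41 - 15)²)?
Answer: 1/657 ≈ 0.0015221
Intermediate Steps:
Q(A, o) = -19 (Q(A, o) = -7 + (-5*3 + 3) = -7 + (-15 + 3) = -7 - 12 = -19)
1/(Q(0, 29) + (41 - 15)²) = 1/(-19 + (41 - 15)²) = 1/(-19 + 26²) = 1/(-19 + 676) = 1/657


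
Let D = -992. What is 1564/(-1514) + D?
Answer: -751726/757 ≈ -993.03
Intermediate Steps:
1564/(-1514) + D = 1564/(-1514) - 992 = 1564*(-1/1514) - 992 = -782/757 - 992 = -751726/757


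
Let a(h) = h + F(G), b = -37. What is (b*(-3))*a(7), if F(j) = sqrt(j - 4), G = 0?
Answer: 777 + 222*I ≈ 777.0 + 222.0*I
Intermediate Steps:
F(j) = sqrt(-4 + j)
a(h) = h + 2*I (a(h) = h + sqrt(-4 + 0) = h + sqrt(-4) = h + 2*I)
(b*(-3))*a(7) = (-37*(-3))*(7 + 2*I) = 111*(7 + 2*I) = 777 + 222*I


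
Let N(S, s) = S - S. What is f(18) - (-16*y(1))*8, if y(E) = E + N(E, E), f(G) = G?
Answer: 146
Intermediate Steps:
N(S, s) = 0
y(E) = E (y(E) = E + 0 = E)
f(18) - (-16*y(1))*8 = 18 - (-16*1)*8 = 18 - (-16)*8 = 18 - 1*(-128) = 18 + 128 = 146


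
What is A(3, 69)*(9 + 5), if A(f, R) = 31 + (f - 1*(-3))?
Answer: 518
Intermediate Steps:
A(f, R) = 34 + f (A(f, R) = 31 + (f + 3) = 31 + (3 + f) = 34 + f)
A(3, 69)*(9 + 5) = (34 + 3)*(9 + 5) = 37*14 = 518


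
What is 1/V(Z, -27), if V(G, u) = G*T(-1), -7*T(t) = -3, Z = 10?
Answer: 7/30 ≈ 0.23333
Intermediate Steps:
T(t) = 3/7 (T(t) = -⅐*(-3) = 3/7)
V(G, u) = 3*G/7 (V(G, u) = G*(3/7) = 3*G/7)
1/V(Z, -27) = 1/((3/7)*10) = 1/(30/7) = 7/30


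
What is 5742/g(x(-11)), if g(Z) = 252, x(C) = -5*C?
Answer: 319/14 ≈ 22.786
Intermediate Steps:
5742/g(x(-11)) = 5742/252 = 5742*(1/252) = 319/14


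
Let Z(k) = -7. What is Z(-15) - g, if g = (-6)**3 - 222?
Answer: 431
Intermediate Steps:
g = -438 (g = -216 - 222 = -438)
Z(-15) - g = -7 - 1*(-438) = -7 + 438 = 431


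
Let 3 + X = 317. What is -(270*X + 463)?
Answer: -85243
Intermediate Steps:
X = 314 (X = -3 + 317 = 314)
-(270*X + 463) = -(270*314 + 463) = -(84780 + 463) = -1*85243 = -85243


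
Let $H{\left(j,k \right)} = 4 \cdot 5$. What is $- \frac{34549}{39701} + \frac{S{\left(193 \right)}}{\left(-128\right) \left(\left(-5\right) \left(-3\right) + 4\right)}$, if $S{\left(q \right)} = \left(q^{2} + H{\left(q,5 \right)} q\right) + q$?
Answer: $- \frac{861876935}{48276416} \approx -17.853$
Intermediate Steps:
$H{\left(j,k \right)} = 20$
$S{\left(q \right)} = q^{2} + 21 q$ ($S{\left(q \right)} = \left(q^{2} + 20 q\right) + q = q^{2} + 21 q$)
$- \frac{34549}{39701} + \frac{S{\left(193 \right)}}{\left(-128\right) \left(\left(-5\right) \left(-3\right) + 4\right)} = - \frac{34549}{39701} + \frac{193 \left(21 + 193\right)}{\left(-128\right) \left(\left(-5\right) \left(-3\right) + 4\right)} = \left(-34549\right) \frac{1}{39701} + \frac{193 \cdot 214}{\left(-128\right) \left(15 + 4\right)} = - \frac{34549}{39701} + \frac{41302}{\left(-128\right) 19} = - \frac{34549}{39701} + \frac{41302}{-2432} = - \frac{34549}{39701} + 41302 \left(- \frac{1}{2432}\right) = - \frac{34549}{39701} - \frac{20651}{1216} = - \frac{861876935}{48276416}$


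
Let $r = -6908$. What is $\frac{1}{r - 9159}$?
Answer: $- \frac{1}{16067} \approx -6.2239 \cdot 10^{-5}$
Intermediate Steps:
$\frac{1}{r - 9159} = \frac{1}{-6908 - 9159} = \frac{1}{-16067} = - \frac{1}{16067}$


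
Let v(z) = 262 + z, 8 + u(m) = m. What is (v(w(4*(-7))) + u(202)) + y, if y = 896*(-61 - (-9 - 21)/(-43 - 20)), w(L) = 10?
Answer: -163850/3 ≈ -54617.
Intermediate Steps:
u(m) = -8 + m
y = -165248/3 (y = 896*(-61 - (-30)/(-63)) = 896*(-61 - (-30)*(-1)/63) = 896*(-61 - 1*10/21) = 896*(-61 - 10/21) = 896*(-1291/21) = -165248/3 ≈ -55083.)
(v(w(4*(-7))) + u(202)) + y = ((262 + 10) + (-8 + 202)) - 165248/3 = (272 + 194) - 165248/3 = 466 - 165248/3 = -163850/3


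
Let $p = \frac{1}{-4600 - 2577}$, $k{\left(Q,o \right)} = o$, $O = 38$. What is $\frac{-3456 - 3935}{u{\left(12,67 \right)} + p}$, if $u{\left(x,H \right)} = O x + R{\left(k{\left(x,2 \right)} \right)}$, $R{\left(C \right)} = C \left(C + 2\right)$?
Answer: $- \frac{53045207}{3330127} \approx -15.929$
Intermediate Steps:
$R{\left(C \right)} = C \left(2 + C\right)$
$p = - \frac{1}{7177}$ ($p = \frac{1}{-7177} = - \frac{1}{7177} \approx -0.00013933$)
$u{\left(x,H \right)} = 8 + 38 x$ ($u{\left(x,H \right)} = 38 x + 2 \left(2 + 2\right) = 38 x + 2 \cdot 4 = 38 x + 8 = 8 + 38 x$)
$\frac{-3456 - 3935}{u{\left(12,67 \right)} + p} = \frac{-3456 - 3935}{\left(8 + 38 \cdot 12\right) - \frac{1}{7177}} = - \frac{7391}{\left(8 + 456\right) - \frac{1}{7177}} = - \frac{7391}{464 - \frac{1}{7177}} = - \frac{7391}{\frac{3330127}{7177}} = \left(-7391\right) \frac{7177}{3330127} = - \frac{53045207}{3330127}$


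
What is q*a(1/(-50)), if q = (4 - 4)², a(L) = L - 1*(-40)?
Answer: 0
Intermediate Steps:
a(L) = 40 + L (a(L) = L + 40 = 40 + L)
q = 0 (q = 0² = 0)
q*a(1/(-50)) = 0*(40 + 1/(-50)) = 0*(40 - 1/50) = 0*(1999/50) = 0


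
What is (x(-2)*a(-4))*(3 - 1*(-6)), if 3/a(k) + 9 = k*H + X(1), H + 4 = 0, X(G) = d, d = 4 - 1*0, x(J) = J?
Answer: -54/11 ≈ -4.9091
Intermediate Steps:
d = 4 (d = 4 + 0 = 4)
X(G) = 4
H = -4 (H = -4 + 0 = -4)
a(k) = 3/(-5 - 4*k) (a(k) = 3/(-9 + (k*(-4) + 4)) = 3/(-9 + (-4*k + 4)) = 3/(-9 + (4 - 4*k)) = 3/(-5 - 4*k))
(x(-2)*a(-4))*(3 - 1*(-6)) = (-(-6)/(5 + 4*(-4)))*(3 - 1*(-6)) = (-(-6)/(5 - 16))*(3 + 6) = -(-6)/(-11)*9 = -(-6)*(-1)/11*9 = -2*3/11*9 = -6/11*9 = -54/11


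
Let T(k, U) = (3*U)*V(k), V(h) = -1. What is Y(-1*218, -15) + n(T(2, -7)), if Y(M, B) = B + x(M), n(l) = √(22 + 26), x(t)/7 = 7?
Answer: 34 + 4*√3 ≈ 40.928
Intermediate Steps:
x(t) = 49 (x(t) = 7*7 = 49)
T(k, U) = -3*U (T(k, U) = (3*U)*(-1) = -3*U)
n(l) = 4*√3 (n(l) = √48 = 4*√3)
Y(M, B) = 49 + B (Y(M, B) = B + 49 = 49 + B)
Y(-1*218, -15) + n(T(2, -7)) = (49 - 15) + 4*√3 = 34 + 4*√3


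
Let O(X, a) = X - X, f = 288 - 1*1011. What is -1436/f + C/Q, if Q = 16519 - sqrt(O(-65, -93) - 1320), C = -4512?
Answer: 337965900572/197291286363 - 9024*I*sqrt(330)/272878681 ≈ 1.713 - 0.00060074*I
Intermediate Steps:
f = -723 (f = 288 - 1011 = -723)
O(X, a) = 0
Q = 16519 - 2*I*sqrt(330) (Q = 16519 - sqrt(0 - 1320) = 16519 - sqrt(-1320) = 16519 - 2*I*sqrt(330) ≈ 16519.0 - 36.332*I)
-1436/f + C/Q = -1436/(-723) - 4512/(16519 - 2*I*sqrt(330)) = -1436*(-1/723) - 4512/(16519 - 2*I*sqrt(330)) = 1436/723 - 4512/(16519 - 2*I*sqrt(330))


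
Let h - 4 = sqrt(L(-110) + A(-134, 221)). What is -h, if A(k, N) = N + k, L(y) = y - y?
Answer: -4 - sqrt(87) ≈ -13.327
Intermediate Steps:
L(y) = 0
h = 4 + sqrt(87) (h = 4 + sqrt(0 + (221 - 134)) = 4 + sqrt(0 + 87) = 4 + sqrt(87) ≈ 13.327)
-h = -(4 + sqrt(87)) = -4 - sqrt(87)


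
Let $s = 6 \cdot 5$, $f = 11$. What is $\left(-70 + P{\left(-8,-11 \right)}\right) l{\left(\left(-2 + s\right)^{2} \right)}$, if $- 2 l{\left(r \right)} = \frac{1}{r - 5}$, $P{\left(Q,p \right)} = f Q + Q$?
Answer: $\frac{83}{779} \approx 0.10655$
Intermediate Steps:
$s = 30$
$P{\left(Q,p \right)} = 12 Q$ ($P{\left(Q,p \right)} = 11 Q + Q = 12 Q$)
$l{\left(r \right)} = - \frac{1}{2 \left(-5 + r\right)}$ ($l{\left(r \right)} = - \frac{1}{2 \left(r - 5\right)} = - \frac{1}{2 \left(-5 + r\right)}$)
$\left(-70 + P{\left(-8,-11 \right)}\right) l{\left(\left(-2 + s\right)^{2} \right)} = \left(-70 + 12 \left(-8\right)\right) \left(- \frac{1}{-10 + 2 \left(-2 + 30\right)^{2}}\right) = \left(-70 - 96\right) \left(- \frac{1}{-10 + 2 \cdot 28^{2}}\right) = - 166 \left(- \frac{1}{-10 + 2 \cdot 784}\right) = - 166 \left(- \frac{1}{-10 + 1568}\right) = - 166 \left(- \frac{1}{1558}\right) = - 166 \left(\left(-1\right) \frac{1}{1558}\right) = \left(-166\right) \left(- \frac{1}{1558}\right) = \frac{83}{779}$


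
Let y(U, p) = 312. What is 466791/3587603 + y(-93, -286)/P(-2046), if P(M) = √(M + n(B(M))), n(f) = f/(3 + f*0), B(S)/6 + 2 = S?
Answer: 466791/3587603 - 156*I*√6142/3071 ≈ 0.13011 - 3.9811*I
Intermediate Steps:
B(S) = -12 + 6*S
n(f) = f/3 (n(f) = f/(3 + 0) = f/3)
P(M) = √(-4 + 3*M) (P(M) = √(M + (-12 + 6*M)/3) = √(M + (-4 + 2*M)) = √(-4 + 3*M))
466791/3587603 + y(-93, -286)/P(-2046) = 466791/3587603 + 312/(√(-4 + 3*(-2046))) = 466791*(1/3587603) + 312/(√(-4 - 6138)) = 466791/3587603 + 312/(√(-6142)) = 466791/3587603 + 312/((I*√6142)) = 466791/3587603 + 312*(-I*√6142/6142) = 466791/3587603 - 156*I*√6142/3071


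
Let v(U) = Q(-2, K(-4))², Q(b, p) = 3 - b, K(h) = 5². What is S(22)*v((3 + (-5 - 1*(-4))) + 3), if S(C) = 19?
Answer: 475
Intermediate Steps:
K(h) = 25
v(U) = 25 (v(U) = (3 - 1*(-2))² = (3 + 2)² = 5² = 25)
S(22)*v((3 + (-5 - 1*(-4))) + 3) = 19*25 = 475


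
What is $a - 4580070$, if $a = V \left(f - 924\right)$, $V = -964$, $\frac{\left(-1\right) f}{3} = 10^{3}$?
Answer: $-797334$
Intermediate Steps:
$f = -3000$ ($f = - 3 \cdot 10^{3} = \left(-3\right) 1000 = -3000$)
$a = 3782736$ ($a = - 964 \left(-3000 - 924\right) = \left(-964\right) \left(-3924\right) = 3782736$)
$a - 4580070 = 3782736 - 4580070 = -797334$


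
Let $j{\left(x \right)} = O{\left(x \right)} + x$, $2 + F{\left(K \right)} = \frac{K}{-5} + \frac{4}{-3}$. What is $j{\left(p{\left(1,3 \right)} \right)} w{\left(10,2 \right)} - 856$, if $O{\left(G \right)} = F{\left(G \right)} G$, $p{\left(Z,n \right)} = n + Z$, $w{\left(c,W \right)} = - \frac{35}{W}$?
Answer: $- \frac{1910}{3} \approx -636.67$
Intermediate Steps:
$F{\left(K \right)} = - \frac{10}{3} - \frac{K}{5}$ ($F{\left(K \right)} = -2 + \left(\frac{K}{-5} + \frac{4}{-3}\right) = -2 + \left(K \left(- \frac{1}{5}\right) + 4 \left(- \frac{1}{3}\right)\right) = -2 - \left(\frac{4}{3} + \frac{K}{5}\right) = - \frac{10}{3} - \frac{K}{5}$)
$p{\left(Z,n \right)} = Z + n$
$O{\left(G \right)} = G \left(- \frac{10}{3} - \frac{G}{5}\right)$ ($O{\left(G \right)} = \left(- \frac{10}{3} - \frac{G}{5}\right) G = G \left(- \frac{10}{3} - \frac{G}{5}\right)$)
$j{\left(x \right)} = x - \frac{x \left(50 + 3 x\right)}{15}$ ($j{\left(x \right)} = - \frac{x \left(50 + 3 x\right)}{15} + x = x - \frac{x \left(50 + 3 x\right)}{15}$)
$j{\left(p{\left(1,3 \right)} \right)} w{\left(10,2 \right)} - 856 = \frac{\left(1 + 3\right) \left(-35 - 3 \left(1 + 3\right)\right)}{15} \left(- \frac{35}{2}\right) - 856 = \frac{1}{15} \cdot 4 \left(-35 - 12\right) \left(\left(-35\right) \frac{1}{2}\right) - 856 = \frac{1}{15} \cdot 4 \left(-35 - 12\right) \left(- \frac{35}{2}\right) - 856 = \frac{1}{15} \cdot 4 \left(-47\right) \left(- \frac{35}{2}\right) - 856 = \left(- \frac{188}{15}\right) \left(- \frac{35}{2}\right) - 856 = \frac{658}{3} - 856 = - \frac{1910}{3}$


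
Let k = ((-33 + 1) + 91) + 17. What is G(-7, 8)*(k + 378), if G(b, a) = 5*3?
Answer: 6810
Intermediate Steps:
G(b, a) = 15
k = 76 (k = (-32 + 91) + 17 = 59 + 17 = 76)
G(-7, 8)*(k + 378) = 15*(76 + 378) = 15*454 = 6810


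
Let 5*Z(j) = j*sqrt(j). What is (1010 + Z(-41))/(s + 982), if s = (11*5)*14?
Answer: 505/876 - 41*I*sqrt(41)/8760 ≈ 0.57648 - 0.029969*I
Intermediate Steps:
s = 770 (s = 55*14 = 770)
Z(j) = j**(3/2)/5 (Z(j) = (j*sqrt(j))/5 = j**(3/2)/5)
(1010 + Z(-41))/(s + 982) = (1010 + (-41)**(3/2)/5)/(770 + 982) = (1010 + (-41*I*sqrt(41))/5)/1752 = (1010 - 41*I*sqrt(41)/5)*(1/1752) = 505/876 - 41*I*sqrt(41)/8760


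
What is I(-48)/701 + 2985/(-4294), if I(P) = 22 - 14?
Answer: -2058133/3010094 ≈ -0.68374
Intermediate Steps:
I(P) = 8
I(-48)/701 + 2985/(-4294) = 8/701 + 2985/(-4294) = 8*(1/701) + 2985*(-1/4294) = 8/701 - 2985/4294 = -2058133/3010094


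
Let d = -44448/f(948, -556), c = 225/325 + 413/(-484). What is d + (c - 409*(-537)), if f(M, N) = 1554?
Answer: 357873213021/1629628 ≈ 2.1960e+5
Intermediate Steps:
c = -1013/6292 (c = 225*(1/325) + 413*(-1/484) = 9/13 - 413/484 = -1013/6292 ≈ -0.16100)
d = -7408/259 (d = -44448/1554 = -44448*1/1554 = -7408/259 ≈ -28.602)
d + (c - 409*(-537)) = -7408/259 + (-1013/6292 - 409*(-537)) = -7408/259 + (-1013/6292 + 219633) = -7408/259 + 1381929823/6292 = 357873213021/1629628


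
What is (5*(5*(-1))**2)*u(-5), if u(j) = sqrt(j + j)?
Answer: 125*I*sqrt(10) ≈ 395.28*I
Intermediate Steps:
u(j) = sqrt(2)*sqrt(j) (u(j) = sqrt(2*j) = sqrt(2)*sqrt(j))
(5*(5*(-1))**2)*u(-5) = (5*(5*(-1))**2)*(sqrt(2)*sqrt(-5)) = (5*(-5)**2)*(sqrt(2)*(I*sqrt(5))) = (5*25)*(I*sqrt(10)) = 125*(I*sqrt(10)) = 125*I*sqrt(10)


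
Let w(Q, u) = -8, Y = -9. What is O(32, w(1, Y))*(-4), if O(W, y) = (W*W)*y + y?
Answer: 32800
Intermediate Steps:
O(W, y) = y + y*W**2 (O(W, y) = W**2*y + y = y*W**2 + y = y + y*W**2)
O(32, w(1, Y))*(-4) = -8*(1 + 32**2)*(-4) = -8*(1 + 1024)*(-4) = -8*1025*(-4) = -8200*(-4) = 32800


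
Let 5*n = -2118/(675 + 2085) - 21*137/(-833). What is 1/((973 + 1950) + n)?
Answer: 273700/800172153 ≈ 0.00034205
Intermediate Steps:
n = 147053/273700 (n = (-2118/(675 + 2085) - 21*137/(-833))/5 = (-2118/2760 - 2877*(-1/833))/5 = (-2118*1/2760 + 411/119)/5 = (-353/460 + 411/119)/5 = (⅕)*(147053/54740) = 147053/273700 ≈ 0.53728)
1/((973 + 1950) + n) = 1/((973 + 1950) + 147053/273700) = 1/(2923 + 147053/273700) = 1/(800172153/273700) = 273700/800172153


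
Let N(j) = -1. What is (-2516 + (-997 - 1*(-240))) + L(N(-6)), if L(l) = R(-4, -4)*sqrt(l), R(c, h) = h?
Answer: -3273 - 4*I ≈ -3273.0 - 4.0*I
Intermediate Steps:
L(l) = -4*sqrt(l)
(-2516 + (-997 - 1*(-240))) + L(N(-6)) = (-2516 + (-997 - 1*(-240))) - 4*I = (-2516 + (-997 + 240)) - 4*I = (-2516 - 757) - 4*I = -3273 - 4*I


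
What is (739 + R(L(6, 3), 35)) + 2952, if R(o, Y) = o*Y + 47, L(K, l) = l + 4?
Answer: 3983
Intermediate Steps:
L(K, l) = 4 + l
R(o, Y) = 47 + Y*o (R(o, Y) = Y*o + 47 = 47 + Y*o)
(739 + R(L(6, 3), 35)) + 2952 = (739 + (47 + 35*(4 + 3))) + 2952 = (739 + (47 + 35*7)) + 2952 = (739 + (47 + 245)) + 2952 = (739 + 292) + 2952 = 1031 + 2952 = 3983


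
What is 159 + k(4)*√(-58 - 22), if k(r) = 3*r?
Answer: 159 + 48*I*√5 ≈ 159.0 + 107.33*I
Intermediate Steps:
159 + k(4)*√(-58 - 22) = 159 + (3*4)*√(-58 - 22) = 159 + 12*√(-80) = 159 + 12*(4*I*√5) = 159 + 48*I*√5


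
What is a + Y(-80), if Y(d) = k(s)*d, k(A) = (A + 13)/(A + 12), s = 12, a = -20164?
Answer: -60742/3 ≈ -20247.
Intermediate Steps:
k(A) = (13 + A)/(12 + A)
Y(d) = 25*d/24 (Y(d) = ((13 + 12)/(12 + 12))*d = (25/24)*d = ((1/24)*25)*d = 25*d/24)
a + Y(-80) = -20164 + (25/24)*(-80) = -20164 - 250/3 = -60742/3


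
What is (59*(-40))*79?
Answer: -186440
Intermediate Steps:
(59*(-40))*79 = -2360*79 = -186440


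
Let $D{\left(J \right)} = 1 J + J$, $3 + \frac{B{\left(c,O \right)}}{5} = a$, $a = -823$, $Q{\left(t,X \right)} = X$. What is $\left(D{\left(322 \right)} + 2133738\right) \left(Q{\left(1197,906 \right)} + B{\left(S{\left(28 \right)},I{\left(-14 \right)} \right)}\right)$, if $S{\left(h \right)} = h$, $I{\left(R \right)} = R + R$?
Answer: $-6881247568$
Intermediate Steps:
$I{\left(R \right)} = 2 R$
$B{\left(c,O \right)} = -4130$ ($B{\left(c,O \right)} = -15 + 5 \left(-823\right) = -15 - 4115 = -4130$)
$D{\left(J \right)} = 2 J$ ($D{\left(J \right)} = J + J = 2 J$)
$\left(D{\left(322 \right)} + 2133738\right) \left(Q{\left(1197,906 \right)} + B{\left(S{\left(28 \right)},I{\left(-14 \right)} \right)}\right) = \left(2 \cdot 322 + 2133738\right) \left(906 - 4130\right) = \left(644 + 2133738\right) \left(-3224\right) = 2134382 \left(-3224\right) = -6881247568$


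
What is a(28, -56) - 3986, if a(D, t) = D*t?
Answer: -5554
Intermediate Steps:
a(28, -56) - 3986 = 28*(-56) - 3986 = -1568 - 3986 = -5554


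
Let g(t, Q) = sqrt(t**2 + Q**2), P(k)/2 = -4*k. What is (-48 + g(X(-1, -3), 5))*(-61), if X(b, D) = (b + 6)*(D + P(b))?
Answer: 2928 - 305*sqrt(26) ≈ 1372.8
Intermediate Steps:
P(k) = -8*k (P(k) = 2*(-4*k) = -8*k)
X(b, D) = (6 + b)*(D - 8*b) (X(b, D) = (b + 6)*(D - 8*b) = (6 + b)*(D - 8*b))
g(t, Q) = sqrt(Q**2 + t**2)
(-48 + g(X(-1, -3), 5))*(-61) = (-48 + sqrt(5**2 + (-48*(-1) - 8*(-1)**2 + 6*(-3) - 3*(-1))**2))*(-61) = (-48 + sqrt(25 + (48 - 8*1 - 18 + 3)**2))*(-61) = (-48 + sqrt(25 + (48 - 8 - 18 + 3)**2))*(-61) = (-48 + sqrt(25 + 25**2))*(-61) = (-48 + sqrt(25 + 625))*(-61) = (-48 + sqrt(650))*(-61) = (-48 + 5*sqrt(26))*(-61) = 2928 - 305*sqrt(26)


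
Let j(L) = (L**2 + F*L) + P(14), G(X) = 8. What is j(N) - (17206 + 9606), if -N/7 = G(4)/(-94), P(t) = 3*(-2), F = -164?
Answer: -59456002/2209 ≈ -26915.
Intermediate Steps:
P(t) = -6
N = 28/47 (N = -56/(-94) = -56*(-1)/94 = -7*(-4/47) = 28/47 ≈ 0.59575)
j(L) = -6 + L**2 - 164*L (j(L) = (L**2 - 164*L) - 6 = -6 + L**2 - 164*L)
j(N) - (17206 + 9606) = (-6 + (28/47)**2 - 164*28/47) - (17206 + 9606) = (-6 + 784/2209 - 4592/47) - 1*26812 = -228294/2209 - 26812 = -59456002/2209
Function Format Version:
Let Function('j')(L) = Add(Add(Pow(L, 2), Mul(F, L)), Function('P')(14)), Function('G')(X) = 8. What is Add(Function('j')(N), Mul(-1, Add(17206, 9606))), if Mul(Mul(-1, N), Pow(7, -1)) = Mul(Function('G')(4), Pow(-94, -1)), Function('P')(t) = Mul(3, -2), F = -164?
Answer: Rational(-59456002, 2209) ≈ -26915.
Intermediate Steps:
Function('P')(t) = -6
N = Rational(28, 47) (N = Mul(-7, Mul(8, Pow(-94, -1))) = Mul(-7, Mul(8, Rational(-1, 94))) = Mul(-7, Rational(-4, 47)) = Rational(28, 47) ≈ 0.59575)
Function('j')(L) = Add(-6, Pow(L, 2), Mul(-164, L)) (Function('j')(L) = Add(Add(Pow(L, 2), Mul(-164, L)), -6) = Add(-6, Pow(L, 2), Mul(-164, L)))
Add(Function('j')(N), Mul(-1, Add(17206, 9606))) = Add(Add(-6, Pow(Rational(28, 47), 2), Mul(-164, Rational(28, 47))), Mul(-1, Add(17206, 9606))) = Add(Add(-6, Rational(784, 2209), Rational(-4592, 47)), Mul(-1, 26812)) = Add(Rational(-228294, 2209), -26812) = Rational(-59456002, 2209)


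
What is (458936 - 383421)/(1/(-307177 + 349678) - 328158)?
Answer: -3209463015/13947043157 ≈ -0.23012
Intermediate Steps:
(458936 - 383421)/(1/(-307177 + 349678) - 328158) = 75515/(1/42501 - 328158) = 75515/(-13947043157/42501) = 75515*(-42501/13947043157) = -3209463015/13947043157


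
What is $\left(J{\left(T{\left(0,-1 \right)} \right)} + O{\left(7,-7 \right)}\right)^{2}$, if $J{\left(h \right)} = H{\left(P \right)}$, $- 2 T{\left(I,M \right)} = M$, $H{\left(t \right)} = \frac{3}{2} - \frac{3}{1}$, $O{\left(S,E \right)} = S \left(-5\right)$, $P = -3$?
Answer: $\frac{5329}{4} \approx 1332.3$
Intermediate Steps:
$O{\left(S,E \right)} = - 5 S$
$H{\left(t \right)} = - \frac{3}{2}$ ($H{\left(t \right)} = 3 \cdot \frac{1}{2} - 3 = \frac{3}{2} - 3 = - \frac{3}{2}$)
$T{\left(I,M \right)} = - \frac{M}{2}$
$J{\left(h \right)} = - \frac{3}{2}$
$\left(J{\left(T{\left(0,-1 \right)} \right)} + O{\left(7,-7 \right)}\right)^{2} = \left(- \frac{3}{2} - 35\right)^{2} = \left(- \frac{73}{2}\right)^{2} = \frac{5329}{4}$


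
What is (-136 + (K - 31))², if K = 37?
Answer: 16900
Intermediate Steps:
(-136 + (K - 31))² = (-136 + (37 - 31))² = (-136 + 6)² = (-130)² = 16900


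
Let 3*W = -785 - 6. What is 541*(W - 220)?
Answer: -784991/3 ≈ -2.6166e+5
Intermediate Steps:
W = -791/3 (W = (-785 - 6)/3 = (⅓)*(-791) = -791/3 ≈ -263.67)
541*(W - 220) = 541*(-791/3 - 220) = 541*(-1451/3) = -784991/3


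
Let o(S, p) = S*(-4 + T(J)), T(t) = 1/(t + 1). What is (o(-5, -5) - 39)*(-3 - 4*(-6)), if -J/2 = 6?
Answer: -4284/11 ≈ -389.45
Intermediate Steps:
J = -12 (J = -2*6 = -12)
T(t) = 1/(1 + t)
o(S, p) = -45*S/11 (o(S, p) = S*(-4 + 1/(1 - 12)) = S*(-4 + 1/(-11)) = S*(-4 - 1/11) = S*(-45/11) = -45*S/11)
(o(-5, -5) - 39)*(-3 - 4*(-6)) = (-45/11*(-5) - 39)*(-3 - 4*(-6)) = (225/11 - 39)*(-3 + 24) = -204/11*21 = -4284/11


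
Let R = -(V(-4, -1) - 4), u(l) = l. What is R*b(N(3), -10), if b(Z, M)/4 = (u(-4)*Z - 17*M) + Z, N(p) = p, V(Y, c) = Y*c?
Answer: 0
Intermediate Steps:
R = 0 (R = -(-4*(-1) - 4) = -(4 - 4) = -1*0 = 0)
b(Z, M) = -68*M - 12*Z (b(Z, M) = 4*((-4*Z - 17*M) + Z) = 4*((-17*M - 4*Z) + Z) = 4*(-17*M - 3*Z) = -68*M - 12*Z)
R*b(N(3), -10) = 0*(-68*(-10) - 12*3) = 0*(680 - 36) = 0*644 = 0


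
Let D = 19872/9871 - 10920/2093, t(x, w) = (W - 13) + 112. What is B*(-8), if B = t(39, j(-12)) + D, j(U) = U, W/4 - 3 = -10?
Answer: -123135032/227033 ≈ -542.37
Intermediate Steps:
W = -28 (W = 12 + 4*(-10) = 12 - 40 = -28)
t(x, w) = 71 (t(x, w) = (-28 - 13) + 112 = -41 + 112 = 71)
D = -727464/227033 (D = 19872*(1/9871) - 10920*1/2093 = 19872/9871 - 120/23 = -727464/227033 ≈ -3.2042)
B = 15391879/227033 (B = 71 - 727464/227033 = 15391879/227033 ≈ 67.796)
B*(-8) = (15391879/227033)*(-8) = -123135032/227033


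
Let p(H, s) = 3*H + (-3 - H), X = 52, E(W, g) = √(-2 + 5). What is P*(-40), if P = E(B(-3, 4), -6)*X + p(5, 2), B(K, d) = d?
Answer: -280 - 2080*√3 ≈ -3882.7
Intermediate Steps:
E(W, g) = √3
p(H, s) = -3 + 2*H
P = 7 + 52*√3 (P = √3*52 + (-3 + 2*5) = 52*√3 + (-3 + 10) = 52*√3 + 7 = 7 + 52*√3 ≈ 97.067)
P*(-40) = (7 + 52*√3)*(-40) = -280 - 2080*√3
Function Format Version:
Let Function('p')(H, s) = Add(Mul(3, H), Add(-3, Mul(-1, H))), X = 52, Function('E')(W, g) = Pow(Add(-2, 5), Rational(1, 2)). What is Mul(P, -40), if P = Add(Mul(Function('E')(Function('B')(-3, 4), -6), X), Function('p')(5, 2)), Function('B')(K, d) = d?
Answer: Add(-280, Mul(-2080, Pow(3, Rational(1, 2)))) ≈ -3882.7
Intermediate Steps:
Function('E')(W, g) = Pow(3, Rational(1, 2))
Function('p')(H, s) = Add(-3, Mul(2, H))
P = Add(7, Mul(52, Pow(3, Rational(1, 2)))) (P = Add(Mul(Pow(3, Rational(1, 2)), 52), Add(-3, Mul(2, 5))) = Add(Mul(52, Pow(3, Rational(1, 2))), Add(-3, 10)) = Add(Mul(52, Pow(3, Rational(1, 2))), 7) = Add(7, Mul(52, Pow(3, Rational(1, 2)))) ≈ 97.067)
Mul(P, -40) = Mul(Add(7, Mul(52, Pow(3, Rational(1, 2)))), -40) = Add(-280, Mul(-2080, Pow(3, Rational(1, 2))))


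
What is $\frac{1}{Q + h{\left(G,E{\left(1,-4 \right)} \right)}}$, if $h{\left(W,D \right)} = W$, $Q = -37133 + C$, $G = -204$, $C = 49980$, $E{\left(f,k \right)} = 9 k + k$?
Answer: $\frac{1}{12643} \approx 7.9095 \cdot 10^{-5}$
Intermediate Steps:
$E{\left(f,k \right)} = 10 k$
$Q = 12847$ ($Q = -37133 + 49980 = 12847$)
$\frac{1}{Q + h{\left(G,E{\left(1,-4 \right)} \right)}} = \frac{1}{12847 - 204} = \frac{1}{12643}$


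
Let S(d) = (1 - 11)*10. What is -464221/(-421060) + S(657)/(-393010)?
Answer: 18248560121/16548079060 ≈ 1.1028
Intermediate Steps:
S(d) = -100 (S(d) = -10*10 = -100)
-464221/(-421060) + S(657)/(-393010) = -464221/(-421060) - 100/(-393010) = -464221*(-1/421060) - 100*(-1/393010) = 464221/421060 + 10/39301 = 18248560121/16548079060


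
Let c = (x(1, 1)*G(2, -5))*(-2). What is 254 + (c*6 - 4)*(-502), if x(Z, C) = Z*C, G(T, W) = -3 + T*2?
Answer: 8286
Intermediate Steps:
G(T, W) = -3 + 2*T
x(Z, C) = C*Z
c = -2 (c = ((1*1)*(-3 + 2*2))*(-2) = (1*(-3 + 4))*(-2) = (1*1)*(-2) = 1*(-2) = -2)
254 + (c*6 - 4)*(-502) = 254 + (-2*6 - 4)*(-502) = 254 + (-12 - 4)*(-502) = 254 - 16*(-502) = 254 + 8032 = 8286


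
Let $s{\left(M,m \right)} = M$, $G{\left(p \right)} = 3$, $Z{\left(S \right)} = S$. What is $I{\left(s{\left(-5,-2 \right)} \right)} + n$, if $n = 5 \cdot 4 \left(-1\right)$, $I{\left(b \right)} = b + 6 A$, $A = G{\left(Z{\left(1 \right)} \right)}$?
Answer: $-7$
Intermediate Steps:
$A = 3$
$I{\left(b \right)} = 18 + b$ ($I{\left(b \right)} = b + 6 \cdot 3 = b + 18 = 18 + b$)
$n = -20$ ($n = 20 \left(-1\right) = -20$)
$I{\left(s{\left(-5,-2 \right)} \right)} + n = \left(18 - 5\right) - 20 = 13 - 20 = -7$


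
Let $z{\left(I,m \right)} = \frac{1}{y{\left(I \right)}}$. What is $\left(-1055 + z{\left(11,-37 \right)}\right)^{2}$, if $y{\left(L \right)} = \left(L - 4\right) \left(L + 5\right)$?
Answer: $\frac{13961549281}{12544} \approx 1.113 \cdot 10^{6}$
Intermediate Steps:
$y{\left(L \right)} = \left(-4 + L\right) \left(5 + L\right)$
$z{\left(I,m \right)} = \frac{1}{-20 + I + I^{2}}$
$\left(-1055 + z{\left(11,-37 \right)}\right)^{2} = \left(-1055 + \frac{1}{-20 + 11 + 11^{2}}\right)^{2} = \left(-1055 + \frac{1}{-20 + 11 + 121}\right)^{2} = \left(-1055 + \frac{1}{112}\right)^{2} = \left(- \frac{118159}{112}\right)^{2} = \frac{13961549281}{12544}$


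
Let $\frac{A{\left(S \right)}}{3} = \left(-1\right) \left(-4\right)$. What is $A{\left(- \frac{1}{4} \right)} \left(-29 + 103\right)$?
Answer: $888$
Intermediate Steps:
$A{\left(S \right)} = 12$ ($A{\left(S \right)} = 3 \left(\left(-1\right) \left(-4\right)\right) = 3 \cdot 4 = 12$)
$A{\left(- \frac{1}{4} \right)} \left(-29 + 103\right) = 12 \left(-29 + 103\right) = 12 \cdot 74 = 888$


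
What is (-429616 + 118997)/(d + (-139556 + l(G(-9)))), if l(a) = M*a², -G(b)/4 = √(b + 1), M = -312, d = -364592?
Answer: 310619/464212 ≈ 0.66913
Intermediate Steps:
G(b) = -4*√(1 + b) (G(b) = -4*√(b + 1) = -4*√(1 + b))
l(a) = -312*a²
(-429616 + 118997)/(d + (-139556 + l(G(-9)))) = (-429616 + 118997)/(-364592 + (-139556 - 312*(-4*√(1 - 9))²)) = -310619/(-364592 + (-139556 - 312*(-8*I*√2)²)) = -310619/(-364592 + (-139556 - 312*(-128))) = -310619/(-364592 + (-139556 + 39936)) = -310619/(-364592 - 99620) = -310619/(-464212) = -310619*(-1/464212) = 310619/464212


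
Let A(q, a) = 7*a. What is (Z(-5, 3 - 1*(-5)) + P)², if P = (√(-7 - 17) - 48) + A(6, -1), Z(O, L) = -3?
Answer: 3340 - 232*I*√6 ≈ 3340.0 - 568.28*I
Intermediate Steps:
P = -55 + 2*I*√6 (P = (√(-7 - 17) - 48) + 7*(-1) = (√(-24) - 48) - 7 = (2*I*√6 - 48) - 7 = (-48 + 2*I*√6) - 7 = -55 + 2*I*√6 ≈ -55.0 + 4.899*I)
(Z(-5, 3 - 1*(-5)) + P)² = (-3 + (-55 + 2*I*√6))² = (-58 + 2*I*√6)²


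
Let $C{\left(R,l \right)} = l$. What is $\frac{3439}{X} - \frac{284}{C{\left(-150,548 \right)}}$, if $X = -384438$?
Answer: $- \frac{27766241}{52668006} \approx -0.52719$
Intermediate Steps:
$\frac{3439}{X} - \frac{284}{C{\left(-150,548 \right)}} = \frac{3439}{-384438} - \frac{284}{548} = 3439 \left(- \frac{1}{384438}\right) - \frac{71}{137} = - \frac{3439}{384438} - \frac{71}{137} = - \frac{27766241}{52668006}$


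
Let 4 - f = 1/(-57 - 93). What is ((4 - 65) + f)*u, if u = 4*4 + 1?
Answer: -145333/150 ≈ -968.89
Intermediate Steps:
f = 601/150 (f = 4 - 1/(-57 - 93) = 4 - 1/(-150) = 4 - 1*(-1/150) = 4 + 1/150 = 601/150 ≈ 4.0067)
u = 17 (u = 16 + 1 = 17)
((4 - 65) + f)*u = ((4 - 65) + 601/150)*17 = (-61 + 601/150)*17 = -8549/150*17 = -145333/150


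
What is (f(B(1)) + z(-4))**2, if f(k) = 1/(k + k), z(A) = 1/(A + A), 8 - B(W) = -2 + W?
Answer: 25/5184 ≈ 0.0048225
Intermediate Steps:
B(W) = 10 - W (B(W) = 8 - (-2 + W) = 8 + (2 - W) = 10 - W)
z(A) = 1/(2*A)
f(k) = 1/(2*k)
(f(B(1)) + z(-4))**2 = (1/(2*(10 - 1*1)) + (1/2)/(-4))**2 = (1/(2*(10 - 1)) + (1/2)*(-1/4))**2 = ((1/2)/9 - 1/8)**2 = ((1/2)*(1/9) - 1/8)**2 = (1/18 - 1/8)**2 = (-5/72)**2 = 25/5184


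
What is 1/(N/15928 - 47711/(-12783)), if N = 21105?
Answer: 203607624/1029726023 ≈ 0.19773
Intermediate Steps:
1/(N/15928 - 47711/(-12783)) = 1/(21105/15928 - 47711/(-12783)) = 1/(21105*(1/15928) - 47711*(-1/12783)) = 1/(21105/15928 + 47711/12783) = 1/(1029726023/203607624) = 203607624/1029726023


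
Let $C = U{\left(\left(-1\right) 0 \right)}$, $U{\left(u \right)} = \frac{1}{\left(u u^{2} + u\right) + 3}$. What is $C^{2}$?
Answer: $\frac{1}{9} \approx 0.11111$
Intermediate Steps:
$U{\left(u \right)} = \frac{1}{3 + u + u^{3}}$ ($U{\left(u \right)} = \frac{1}{\left(u^{3} + u\right) + 3} = \frac{1}{\left(u + u^{3}\right) + 3} = \frac{1}{3 + u + u^{3}}$)
$C = \frac{1}{3}$ ($C = \frac{1}{3 - 0 + \left(\left(-1\right) 0\right)^{3}} = \frac{1}{3 + 0 + 0^{3}} = \frac{1}{3 + 0 + 0} = \frac{1}{3} \approx 0.33333$)
$C^{2} = \left(\frac{1}{3}\right)^{2} = \frac{1}{9}$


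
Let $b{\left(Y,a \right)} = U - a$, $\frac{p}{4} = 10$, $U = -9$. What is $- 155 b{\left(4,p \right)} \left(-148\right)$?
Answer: $-1124060$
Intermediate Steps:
$p = 40$ ($p = 4 \cdot 10 = 40$)
$b{\left(Y,a \right)} = -9 - a$
$- 155 b{\left(4,p \right)} \left(-148\right) = - 155 \left(-9 - 40\right) \left(-148\right) = \left(-155\right) \left(-49\right) \left(-148\right) = 7595 \left(-148\right) = -1124060$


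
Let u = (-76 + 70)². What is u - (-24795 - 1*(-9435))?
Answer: 15396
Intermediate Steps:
u = 36 (u = (-6)² = 36)
u - (-24795 - 1*(-9435)) = 36 - (-24795 - 1*(-9435)) = 36 - (-24795 + 9435) = 36 - 1*(-15360) = 36 + 15360 = 15396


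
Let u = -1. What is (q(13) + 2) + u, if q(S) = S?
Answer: 14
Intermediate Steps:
(q(13) + 2) + u = (13 + 2) - 1 = 15 - 1 = 14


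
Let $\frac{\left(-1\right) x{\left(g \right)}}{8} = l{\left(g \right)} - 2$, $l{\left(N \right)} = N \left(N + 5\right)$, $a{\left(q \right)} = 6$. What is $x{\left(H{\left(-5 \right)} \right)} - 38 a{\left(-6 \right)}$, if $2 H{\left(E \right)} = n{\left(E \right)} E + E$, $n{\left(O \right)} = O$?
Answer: $-1412$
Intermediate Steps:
$l{\left(N \right)} = N \left(5 + N\right)$
$H{\left(E \right)} = \frac{E}{2} + \frac{E^{2}}{2}$ ($H{\left(E \right)} = \frac{E E + E}{2} = \frac{E^{2} + E}{2} = \frac{E + E^{2}}{2} = \frac{E}{2} + \frac{E^{2}}{2}$)
$x{\left(g \right)} = 16 - 8 g \left(5 + g\right)$ ($x{\left(g \right)} = - 8 \left(g \left(5 + g\right) - 2\right) = - 8 \left(-2 + g \left(5 + g\right)\right) = 16 - 8 g \left(5 + g\right)$)
$x{\left(H{\left(-5 \right)} \right)} - 38 a{\left(-6 \right)} = \left(16 - 8 \cdot \frac{1}{2} \left(-5\right) \left(1 - 5\right) \left(5 + \frac{1}{2} \left(-5\right) \left(1 - 5\right)\right)\right) - 228 = \left(16 - 8 \cdot \frac{1}{2} \left(-5\right) \left(-4\right) \left(5 + \frac{1}{2} \left(-5\right) \left(-4\right)\right)\right) - 228 = \left(16 - 80 \left(5 + 10\right)\right) - 228 = \left(16 - 80 \cdot 15\right) - 228 = \left(16 - 1200\right) - 228 = -1184 - 228 = -1412$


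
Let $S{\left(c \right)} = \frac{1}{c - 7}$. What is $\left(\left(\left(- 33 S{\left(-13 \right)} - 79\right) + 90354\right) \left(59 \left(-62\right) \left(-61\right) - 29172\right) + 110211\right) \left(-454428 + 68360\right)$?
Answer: $- \frac{33801625688164666}{5} \approx -6.7603 \cdot 10^{15}$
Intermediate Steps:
$S{\left(c \right)} = \frac{1}{-7 + c}$
$\left(\left(\left(- 33 S{\left(-13 \right)} - 79\right) + 90354\right) \left(59 \left(-62\right) \left(-61\right) - 29172\right) + 110211\right) \left(-454428 + 68360\right) = \left(\left(\left(- \frac{33}{-7 - 13} - 79\right) + 90354\right) \left(59 \left(-62\right) \left(-61\right) - 29172\right) + 110211\right) \left(-454428 + 68360\right) = \left(\left(\left(- \frac{33}{-20} - 79\right) + 90354\right) \left(\left(-3658\right) \left(-61\right) - 29172\right) + 110211\right) \left(-386068\right) = \left(\left(\left(\left(-33\right) \left(- \frac{1}{20}\right) - 79\right) + 90354\right) \left(223138 - 29172\right) + 110211\right) \left(-386068\right) = \left(\left(\left(\frac{33}{20} - 79\right) + 90354\right) 193966 + 110211\right) \left(-386068\right) = \left(\left(- \frac{1547}{20} + 90354\right) 193966 + 110211\right) \left(-386068\right) = \left(\frac{1805533}{20} \cdot 193966 + 110211\right) \left(-386068\right) = \left(\frac{175106006939}{10} + 110211\right) \left(-386068\right) = \frac{175107109049}{10} \left(-386068\right) = - \frac{33801625688164666}{5}$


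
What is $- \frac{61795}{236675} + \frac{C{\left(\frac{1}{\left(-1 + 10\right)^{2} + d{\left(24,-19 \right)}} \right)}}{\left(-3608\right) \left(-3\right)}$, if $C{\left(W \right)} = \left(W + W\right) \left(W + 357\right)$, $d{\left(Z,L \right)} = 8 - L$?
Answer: $- \frac{778343799317}{2988048761280} \approx -0.26049$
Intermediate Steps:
$C{\left(W \right)} = 2 W \left(357 + W\right)$
$- \frac{61795}{236675} + \frac{C{\left(\frac{1}{\left(-1 + 10\right)^{2} + d{\left(24,-19 \right)}} \right)}}{\left(-3608\right) \left(-3\right)} = - \frac{61795}{236675} + \frac{2 \frac{1}{\left(-1 + 10\right)^{2} + \left(8 - -19\right)} \left(357 + \frac{1}{\left(-1 + 10\right)^{2} + \left(8 - -19\right)}\right)}{\left(-3608\right) \left(-3\right)} = \left(-61795\right) \frac{1}{236675} + \frac{2 \frac{1}{9^{2} + \left(8 + 19\right)} \left(357 + \frac{1}{9^{2} + \left(8 + 19\right)}\right)}{10824} = - \frac{12359}{47335} + \frac{2 \left(357 + \frac{1}{81 + 27}\right)}{81 + 27} \cdot \frac{1}{10824} = - \frac{12359}{47335} + \frac{2 \left(357 + \frac{1}{108}\right)}{108} \cdot \frac{1}{10824} = - \frac{12359}{47335} + 2 \cdot \frac{1}{108} \left(357 + \frac{1}{108}\right) \frac{1}{10824} = - \frac{12359}{47335} + 2 \cdot \frac{1}{108} \cdot \frac{38557}{108} \cdot \frac{1}{10824} = - \frac{12359}{47335} + \frac{38557}{5832} \cdot \frac{1}{10824} = - \frac{12359}{47335} + \frac{38557}{63125568} = - \frac{778343799317}{2988048761280}$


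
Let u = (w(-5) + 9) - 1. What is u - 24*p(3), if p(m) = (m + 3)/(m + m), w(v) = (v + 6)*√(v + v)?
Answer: -16 + I*√10 ≈ -16.0 + 3.1623*I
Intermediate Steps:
w(v) = √2*√v*(6 + v) (w(v) = (6 + v)*√(2*v) = (6 + v)*(√2*√v) = √2*√v*(6 + v))
p(m) = (3 + m)/(2*m) (p(m) = (3 + m)/((2*m)) = (3 + m)*(1/(2*m)) = (3 + m)/(2*m))
u = 8 + I*√10 (u = (√2*√(-5)*(6 - 5) + 9) - 1 = (√2*(I*√5)*1 + 9) - 1 = (I*√10 + 9) - 1 = (9 + I*√10) - 1 = 8 + I*√10 ≈ 8.0 + 3.1623*I)
u - 24*p(3) = (8 + I*√10) - 12*(3 + 3)/3 = (8 + I*√10) - 12*6/3 = (8 + I*√10) - 24*1 = (8 + I*√10) - 24 = -16 + I*√10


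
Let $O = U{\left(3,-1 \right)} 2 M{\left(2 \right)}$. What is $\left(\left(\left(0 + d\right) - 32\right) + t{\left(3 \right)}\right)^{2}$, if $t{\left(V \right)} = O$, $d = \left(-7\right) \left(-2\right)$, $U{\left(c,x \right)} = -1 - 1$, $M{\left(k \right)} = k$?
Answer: $676$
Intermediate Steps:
$U{\left(c,x \right)} = -2$ ($U{\left(c,x \right)} = -1 - 1 = -2$)
$d = 14$
$O = -8$ ($O = \left(-2\right) 2 \cdot 2 = \left(-4\right) 2 = -8$)
$t{\left(V \right)} = -8$
$\left(\left(\left(0 + d\right) - 32\right) + t{\left(3 \right)}\right)^{2} = \left(\left(\left(0 + 14\right) - 32\right) - 8\right)^{2} = \left(\left(14 - 32\right) - 8\right)^{2} = \left(-18 - 8\right)^{2} = \left(-26\right)^{2} = 676$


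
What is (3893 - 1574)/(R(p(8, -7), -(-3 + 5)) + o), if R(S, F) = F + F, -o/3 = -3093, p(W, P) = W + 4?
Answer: 2319/9275 ≈ 0.25003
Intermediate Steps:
p(W, P) = 4 + W
o = 9279 (o = -3*(-3093) = 9279)
R(S, F) = 2*F
(3893 - 1574)/(R(p(8, -7), -(-3 + 5)) + o) = (3893 - 1574)/(2*(-(-3 + 5)) + 9279) = 2319/(2*(-1*2) + 9279) = 2319/(2*(-2) + 9279) = 2319/(-4 + 9279) = 2319/9275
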